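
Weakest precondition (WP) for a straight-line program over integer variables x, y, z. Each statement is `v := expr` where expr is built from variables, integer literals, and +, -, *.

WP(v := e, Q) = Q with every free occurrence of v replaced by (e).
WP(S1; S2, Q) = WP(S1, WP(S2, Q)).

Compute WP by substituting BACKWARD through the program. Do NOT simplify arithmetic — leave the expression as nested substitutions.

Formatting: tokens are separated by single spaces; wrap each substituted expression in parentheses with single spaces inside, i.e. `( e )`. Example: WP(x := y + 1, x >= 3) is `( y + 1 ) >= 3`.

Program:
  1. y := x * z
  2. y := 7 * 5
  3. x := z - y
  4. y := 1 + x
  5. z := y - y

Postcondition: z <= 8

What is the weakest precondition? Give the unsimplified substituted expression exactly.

post: z <= 8
stmt 5: z := y - y  -- replace 1 occurrence(s) of z with (y - y)
  => ( y - y ) <= 8
stmt 4: y := 1 + x  -- replace 2 occurrence(s) of y with (1 + x)
  => ( ( 1 + x ) - ( 1 + x ) ) <= 8
stmt 3: x := z - y  -- replace 2 occurrence(s) of x with (z - y)
  => ( ( 1 + ( z - y ) ) - ( 1 + ( z - y ) ) ) <= 8
stmt 2: y := 7 * 5  -- replace 2 occurrence(s) of y with (7 * 5)
  => ( ( 1 + ( z - ( 7 * 5 ) ) ) - ( 1 + ( z - ( 7 * 5 ) ) ) ) <= 8
stmt 1: y := x * z  -- replace 0 occurrence(s) of y with (x * z)
  => ( ( 1 + ( z - ( 7 * 5 ) ) ) - ( 1 + ( z - ( 7 * 5 ) ) ) ) <= 8

Answer: ( ( 1 + ( z - ( 7 * 5 ) ) ) - ( 1 + ( z - ( 7 * 5 ) ) ) ) <= 8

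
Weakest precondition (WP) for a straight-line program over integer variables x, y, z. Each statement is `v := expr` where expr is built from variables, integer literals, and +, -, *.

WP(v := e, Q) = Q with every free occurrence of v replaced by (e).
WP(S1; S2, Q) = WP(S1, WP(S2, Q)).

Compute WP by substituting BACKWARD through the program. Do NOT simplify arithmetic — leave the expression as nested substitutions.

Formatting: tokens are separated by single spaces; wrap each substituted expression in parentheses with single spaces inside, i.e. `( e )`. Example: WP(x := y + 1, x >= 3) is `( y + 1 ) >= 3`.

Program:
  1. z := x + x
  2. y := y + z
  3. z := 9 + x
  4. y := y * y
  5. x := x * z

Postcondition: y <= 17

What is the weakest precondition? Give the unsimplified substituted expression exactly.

post: y <= 17
stmt 5: x := x * z  -- replace 0 occurrence(s) of x with (x * z)
  => y <= 17
stmt 4: y := y * y  -- replace 1 occurrence(s) of y with (y * y)
  => ( y * y ) <= 17
stmt 3: z := 9 + x  -- replace 0 occurrence(s) of z with (9 + x)
  => ( y * y ) <= 17
stmt 2: y := y + z  -- replace 2 occurrence(s) of y with (y + z)
  => ( ( y + z ) * ( y + z ) ) <= 17
stmt 1: z := x + x  -- replace 2 occurrence(s) of z with (x + x)
  => ( ( y + ( x + x ) ) * ( y + ( x + x ) ) ) <= 17

Answer: ( ( y + ( x + x ) ) * ( y + ( x + x ) ) ) <= 17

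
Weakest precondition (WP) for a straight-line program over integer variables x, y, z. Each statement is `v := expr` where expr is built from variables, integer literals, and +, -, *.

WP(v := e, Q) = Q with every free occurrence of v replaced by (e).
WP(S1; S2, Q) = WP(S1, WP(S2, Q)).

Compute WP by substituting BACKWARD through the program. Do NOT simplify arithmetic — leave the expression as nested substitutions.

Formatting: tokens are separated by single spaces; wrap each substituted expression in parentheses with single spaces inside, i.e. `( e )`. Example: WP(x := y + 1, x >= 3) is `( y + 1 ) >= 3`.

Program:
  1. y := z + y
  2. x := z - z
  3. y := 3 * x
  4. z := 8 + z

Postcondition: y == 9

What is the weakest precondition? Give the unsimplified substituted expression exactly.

post: y == 9
stmt 4: z := 8 + z  -- replace 0 occurrence(s) of z with (8 + z)
  => y == 9
stmt 3: y := 3 * x  -- replace 1 occurrence(s) of y with (3 * x)
  => ( 3 * x ) == 9
stmt 2: x := z - z  -- replace 1 occurrence(s) of x with (z - z)
  => ( 3 * ( z - z ) ) == 9
stmt 1: y := z + y  -- replace 0 occurrence(s) of y with (z + y)
  => ( 3 * ( z - z ) ) == 9

Answer: ( 3 * ( z - z ) ) == 9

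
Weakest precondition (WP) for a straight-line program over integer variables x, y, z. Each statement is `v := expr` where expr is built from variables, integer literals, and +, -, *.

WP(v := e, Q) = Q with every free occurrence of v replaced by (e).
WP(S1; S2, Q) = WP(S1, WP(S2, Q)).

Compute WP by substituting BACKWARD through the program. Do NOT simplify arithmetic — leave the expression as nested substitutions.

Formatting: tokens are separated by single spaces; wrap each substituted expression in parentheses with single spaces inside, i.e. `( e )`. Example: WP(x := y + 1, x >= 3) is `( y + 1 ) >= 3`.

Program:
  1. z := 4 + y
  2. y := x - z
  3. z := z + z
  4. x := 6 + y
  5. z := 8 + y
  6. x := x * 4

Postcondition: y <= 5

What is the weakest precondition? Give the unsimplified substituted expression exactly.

post: y <= 5
stmt 6: x := x * 4  -- replace 0 occurrence(s) of x with (x * 4)
  => y <= 5
stmt 5: z := 8 + y  -- replace 0 occurrence(s) of z with (8 + y)
  => y <= 5
stmt 4: x := 6 + y  -- replace 0 occurrence(s) of x with (6 + y)
  => y <= 5
stmt 3: z := z + z  -- replace 0 occurrence(s) of z with (z + z)
  => y <= 5
stmt 2: y := x - z  -- replace 1 occurrence(s) of y with (x - z)
  => ( x - z ) <= 5
stmt 1: z := 4 + y  -- replace 1 occurrence(s) of z with (4 + y)
  => ( x - ( 4 + y ) ) <= 5

Answer: ( x - ( 4 + y ) ) <= 5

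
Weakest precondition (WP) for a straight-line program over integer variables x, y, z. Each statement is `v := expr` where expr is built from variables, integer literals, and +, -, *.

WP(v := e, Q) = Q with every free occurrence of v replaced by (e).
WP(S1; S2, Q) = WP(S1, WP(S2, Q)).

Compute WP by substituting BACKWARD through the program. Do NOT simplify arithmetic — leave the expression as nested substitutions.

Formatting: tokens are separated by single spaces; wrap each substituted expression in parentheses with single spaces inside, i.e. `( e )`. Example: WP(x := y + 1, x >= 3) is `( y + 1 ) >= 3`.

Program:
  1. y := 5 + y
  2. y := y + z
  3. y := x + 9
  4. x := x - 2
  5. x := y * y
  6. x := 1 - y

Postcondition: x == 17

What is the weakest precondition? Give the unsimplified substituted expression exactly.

post: x == 17
stmt 6: x := 1 - y  -- replace 1 occurrence(s) of x with (1 - y)
  => ( 1 - y ) == 17
stmt 5: x := y * y  -- replace 0 occurrence(s) of x with (y * y)
  => ( 1 - y ) == 17
stmt 4: x := x - 2  -- replace 0 occurrence(s) of x with (x - 2)
  => ( 1 - y ) == 17
stmt 3: y := x + 9  -- replace 1 occurrence(s) of y with (x + 9)
  => ( 1 - ( x + 9 ) ) == 17
stmt 2: y := y + z  -- replace 0 occurrence(s) of y with (y + z)
  => ( 1 - ( x + 9 ) ) == 17
stmt 1: y := 5 + y  -- replace 0 occurrence(s) of y with (5 + y)
  => ( 1 - ( x + 9 ) ) == 17

Answer: ( 1 - ( x + 9 ) ) == 17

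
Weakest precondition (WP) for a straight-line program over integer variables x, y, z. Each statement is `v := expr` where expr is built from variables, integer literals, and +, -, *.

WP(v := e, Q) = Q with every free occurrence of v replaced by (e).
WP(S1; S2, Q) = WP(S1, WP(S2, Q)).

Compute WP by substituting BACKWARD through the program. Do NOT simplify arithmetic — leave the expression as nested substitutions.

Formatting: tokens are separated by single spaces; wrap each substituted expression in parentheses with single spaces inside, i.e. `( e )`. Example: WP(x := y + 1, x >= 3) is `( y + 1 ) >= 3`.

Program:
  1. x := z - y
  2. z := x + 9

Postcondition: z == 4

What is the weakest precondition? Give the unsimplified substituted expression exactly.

post: z == 4
stmt 2: z := x + 9  -- replace 1 occurrence(s) of z with (x + 9)
  => ( x + 9 ) == 4
stmt 1: x := z - y  -- replace 1 occurrence(s) of x with (z - y)
  => ( ( z - y ) + 9 ) == 4

Answer: ( ( z - y ) + 9 ) == 4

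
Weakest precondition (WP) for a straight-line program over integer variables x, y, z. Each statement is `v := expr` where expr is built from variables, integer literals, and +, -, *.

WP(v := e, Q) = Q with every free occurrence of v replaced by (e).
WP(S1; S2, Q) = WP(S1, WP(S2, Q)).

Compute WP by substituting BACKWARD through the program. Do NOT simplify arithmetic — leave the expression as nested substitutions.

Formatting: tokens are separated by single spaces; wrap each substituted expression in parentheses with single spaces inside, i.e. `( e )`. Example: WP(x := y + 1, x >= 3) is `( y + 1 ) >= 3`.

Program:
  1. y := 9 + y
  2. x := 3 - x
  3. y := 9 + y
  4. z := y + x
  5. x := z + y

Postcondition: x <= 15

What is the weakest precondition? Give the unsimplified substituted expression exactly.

post: x <= 15
stmt 5: x := z + y  -- replace 1 occurrence(s) of x with (z + y)
  => ( z + y ) <= 15
stmt 4: z := y + x  -- replace 1 occurrence(s) of z with (y + x)
  => ( ( y + x ) + y ) <= 15
stmt 3: y := 9 + y  -- replace 2 occurrence(s) of y with (9 + y)
  => ( ( ( 9 + y ) + x ) + ( 9 + y ) ) <= 15
stmt 2: x := 3 - x  -- replace 1 occurrence(s) of x with (3 - x)
  => ( ( ( 9 + y ) + ( 3 - x ) ) + ( 9 + y ) ) <= 15
stmt 1: y := 9 + y  -- replace 2 occurrence(s) of y with (9 + y)
  => ( ( ( 9 + ( 9 + y ) ) + ( 3 - x ) ) + ( 9 + ( 9 + y ) ) ) <= 15

Answer: ( ( ( 9 + ( 9 + y ) ) + ( 3 - x ) ) + ( 9 + ( 9 + y ) ) ) <= 15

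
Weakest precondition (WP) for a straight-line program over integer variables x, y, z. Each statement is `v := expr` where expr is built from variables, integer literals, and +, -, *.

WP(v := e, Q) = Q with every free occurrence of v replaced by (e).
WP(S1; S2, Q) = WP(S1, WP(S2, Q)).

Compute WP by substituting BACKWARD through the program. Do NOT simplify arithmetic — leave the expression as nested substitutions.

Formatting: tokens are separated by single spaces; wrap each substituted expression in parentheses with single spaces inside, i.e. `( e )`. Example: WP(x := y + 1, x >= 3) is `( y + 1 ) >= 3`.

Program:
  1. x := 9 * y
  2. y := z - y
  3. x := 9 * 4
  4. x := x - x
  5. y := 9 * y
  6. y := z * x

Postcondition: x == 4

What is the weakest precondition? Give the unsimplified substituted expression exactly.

post: x == 4
stmt 6: y := z * x  -- replace 0 occurrence(s) of y with (z * x)
  => x == 4
stmt 5: y := 9 * y  -- replace 0 occurrence(s) of y with (9 * y)
  => x == 4
stmt 4: x := x - x  -- replace 1 occurrence(s) of x with (x - x)
  => ( x - x ) == 4
stmt 3: x := 9 * 4  -- replace 2 occurrence(s) of x with (9 * 4)
  => ( ( 9 * 4 ) - ( 9 * 4 ) ) == 4
stmt 2: y := z - y  -- replace 0 occurrence(s) of y with (z - y)
  => ( ( 9 * 4 ) - ( 9 * 4 ) ) == 4
stmt 1: x := 9 * y  -- replace 0 occurrence(s) of x with (9 * y)
  => ( ( 9 * 4 ) - ( 9 * 4 ) ) == 4

Answer: ( ( 9 * 4 ) - ( 9 * 4 ) ) == 4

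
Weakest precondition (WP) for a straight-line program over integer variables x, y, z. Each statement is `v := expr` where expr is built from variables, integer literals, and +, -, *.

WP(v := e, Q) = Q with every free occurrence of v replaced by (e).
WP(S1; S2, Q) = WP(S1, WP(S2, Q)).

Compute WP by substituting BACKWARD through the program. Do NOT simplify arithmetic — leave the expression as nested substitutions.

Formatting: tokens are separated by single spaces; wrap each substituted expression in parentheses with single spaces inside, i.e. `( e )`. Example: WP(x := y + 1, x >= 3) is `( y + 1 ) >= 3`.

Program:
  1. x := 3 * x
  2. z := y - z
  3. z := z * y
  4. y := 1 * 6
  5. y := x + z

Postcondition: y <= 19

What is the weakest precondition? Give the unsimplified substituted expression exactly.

Answer: ( ( 3 * x ) + ( ( y - z ) * y ) ) <= 19

Derivation:
post: y <= 19
stmt 5: y := x + z  -- replace 1 occurrence(s) of y with (x + z)
  => ( x + z ) <= 19
stmt 4: y := 1 * 6  -- replace 0 occurrence(s) of y with (1 * 6)
  => ( x + z ) <= 19
stmt 3: z := z * y  -- replace 1 occurrence(s) of z with (z * y)
  => ( x + ( z * y ) ) <= 19
stmt 2: z := y - z  -- replace 1 occurrence(s) of z with (y - z)
  => ( x + ( ( y - z ) * y ) ) <= 19
stmt 1: x := 3 * x  -- replace 1 occurrence(s) of x with (3 * x)
  => ( ( 3 * x ) + ( ( y - z ) * y ) ) <= 19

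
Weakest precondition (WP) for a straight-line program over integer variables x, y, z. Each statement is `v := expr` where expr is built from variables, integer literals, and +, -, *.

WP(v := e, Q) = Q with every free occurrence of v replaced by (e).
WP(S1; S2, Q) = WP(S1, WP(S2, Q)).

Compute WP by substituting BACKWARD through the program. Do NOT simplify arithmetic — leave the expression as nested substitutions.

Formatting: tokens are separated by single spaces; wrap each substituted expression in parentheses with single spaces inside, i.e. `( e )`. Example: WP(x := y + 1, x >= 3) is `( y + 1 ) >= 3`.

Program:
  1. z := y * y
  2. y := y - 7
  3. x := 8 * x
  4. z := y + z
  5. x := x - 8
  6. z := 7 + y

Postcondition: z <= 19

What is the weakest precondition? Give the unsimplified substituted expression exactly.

Answer: ( 7 + ( y - 7 ) ) <= 19

Derivation:
post: z <= 19
stmt 6: z := 7 + y  -- replace 1 occurrence(s) of z with (7 + y)
  => ( 7 + y ) <= 19
stmt 5: x := x - 8  -- replace 0 occurrence(s) of x with (x - 8)
  => ( 7 + y ) <= 19
stmt 4: z := y + z  -- replace 0 occurrence(s) of z with (y + z)
  => ( 7 + y ) <= 19
stmt 3: x := 8 * x  -- replace 0 occurrence(s) of x with (8 * x)
  => ( 7 + y ) <= 19
stmt 2: y := y - 7  -- replace 1 occurrence(s) of y with (y - 7)
  => ( 7 + ( y - 7 ) ) <= 19
stmt 1: z := y * y  -- replace 0 occurrence(s) of z with (y * y)
  => ( 7 + ( y - 7 ) ) <= 19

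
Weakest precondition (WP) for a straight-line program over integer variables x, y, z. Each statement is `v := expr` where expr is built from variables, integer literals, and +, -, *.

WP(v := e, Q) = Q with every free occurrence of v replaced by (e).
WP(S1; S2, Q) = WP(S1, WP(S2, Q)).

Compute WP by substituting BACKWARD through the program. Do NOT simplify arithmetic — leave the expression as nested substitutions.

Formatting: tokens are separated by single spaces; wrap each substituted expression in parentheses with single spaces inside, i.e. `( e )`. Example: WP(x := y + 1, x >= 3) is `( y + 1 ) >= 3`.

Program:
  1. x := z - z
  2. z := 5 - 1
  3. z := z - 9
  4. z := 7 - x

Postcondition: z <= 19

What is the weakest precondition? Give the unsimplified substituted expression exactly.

Answer: ( 7 - ( z - z ) ) <= 19

Derivation:
post: z <= 19
stmt 4: z := 7 - x  -- replace 1 occurrence(s) of z with (7 - x)
  => ( 7 - x ) <= 19
stmt 3: z := z - 9  -- replace 0 occurrence(s) of z with (z - 9)
  => ( 7 - x ) <= 19
stmt 2: z := 5 - 1  -- replace 0 occurrence(s) of z with (5 - 1)
  => ( 7 - x ) <= 19
stmt 1: x := z - z  -- replace 1 occurrence(s) of x with (z - z)
  => ( 7 - ( z - z ) ) <= 19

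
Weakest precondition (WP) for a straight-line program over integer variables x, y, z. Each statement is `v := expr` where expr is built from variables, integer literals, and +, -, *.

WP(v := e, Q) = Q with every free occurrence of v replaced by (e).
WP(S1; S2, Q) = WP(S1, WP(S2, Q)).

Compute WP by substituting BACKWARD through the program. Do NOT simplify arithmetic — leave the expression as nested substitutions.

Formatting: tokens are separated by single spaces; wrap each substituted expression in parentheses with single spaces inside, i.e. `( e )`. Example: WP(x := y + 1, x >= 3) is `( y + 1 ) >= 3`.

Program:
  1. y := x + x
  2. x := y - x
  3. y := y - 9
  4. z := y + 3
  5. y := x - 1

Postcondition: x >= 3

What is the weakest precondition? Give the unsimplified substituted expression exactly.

Answer: ( ( x + x ) - x ) >= 3

Derivation:
post: x >= 3
stmt 5: y := x - 1  -- replace 0 occurrence(s) of y with (x - 1)
  => x >= 3
stmt 4: z := y + 3  -- replace 0 occurrence(s) of z with (y + 3)
  => x >= 3
stmt 3: y := y - 9  -- replace 0 occurrence(s) of y with (y - 9)
  => x >= 3
stmt 2: x := y - x  -- replace 1 occurrence(s) of x with (y - x)
  => ( y - x ) >= 3
stmt 1: y := x + x  -- replace 1 occurrence(s) of y with (x + x)
  => ( ( x + x ) - x ) >= 3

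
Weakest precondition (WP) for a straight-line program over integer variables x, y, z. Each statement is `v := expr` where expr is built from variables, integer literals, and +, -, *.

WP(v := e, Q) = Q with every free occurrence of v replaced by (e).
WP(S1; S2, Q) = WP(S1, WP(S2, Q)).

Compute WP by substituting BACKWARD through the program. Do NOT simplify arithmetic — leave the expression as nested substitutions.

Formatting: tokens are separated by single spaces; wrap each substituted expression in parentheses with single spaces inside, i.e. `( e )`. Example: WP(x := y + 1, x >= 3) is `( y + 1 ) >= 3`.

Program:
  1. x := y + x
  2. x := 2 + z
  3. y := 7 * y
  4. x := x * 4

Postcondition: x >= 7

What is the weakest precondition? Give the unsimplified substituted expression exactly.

post: x >= 7
stmt 4: x := x * 4  -- replace 1 occurrence(s) of x with (x * 4)
  => ( x * 4 ) >= 7
stmt 3: y := 7 * y  -- replace 0 occurrence(s) of y with (7 * y)
  => ( x * 4 ) >= 7
stmt 2: x := 2 + z  -- replace 1 occurrence(s) of x with (2 + z)
  => ( ( 2 + z ) * 4 ) >= 7
stmt 1: x := y + x  -- replace 0 occurrence(s) of x with (y + x)
  => ( ( 2 + z ) * 4 ) >= 7

Answer: ( ( 2 + z ) * 4 ) >= 7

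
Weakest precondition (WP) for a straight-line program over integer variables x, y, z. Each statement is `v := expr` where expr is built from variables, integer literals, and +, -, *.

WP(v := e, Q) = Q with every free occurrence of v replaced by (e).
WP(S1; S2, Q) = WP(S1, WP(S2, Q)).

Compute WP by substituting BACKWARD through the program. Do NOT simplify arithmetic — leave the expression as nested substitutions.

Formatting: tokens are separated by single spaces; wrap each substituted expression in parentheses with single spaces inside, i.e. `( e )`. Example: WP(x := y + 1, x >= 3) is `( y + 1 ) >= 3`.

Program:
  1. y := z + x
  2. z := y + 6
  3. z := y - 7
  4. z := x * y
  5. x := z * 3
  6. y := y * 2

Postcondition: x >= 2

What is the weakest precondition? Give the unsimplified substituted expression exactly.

post: x >= 2
stmt 6: y := y * 2  -- replace 0 occurrence(s) of y with (y * 2)
  => x >= 2
stmt 5: x := z * 3  -- replace 1 occurrence(s) of x with (z * 3)
  => ( z * 3 ) >= 2
stmt 4: z := x * y  -- replace 1 occurrence(s) of z with (x * y)
  => ( ( x * y ) * 3 ) >= 2
stmt 3: z := y - 7  -- replace 0 occurrence(s) of z with (y - 7)
  => ( ( x * y ) * 3 ) >= 2
stmt 2: z := y + 6  -- replace 0 occurrence(s) of z with (y + 6)
  => ( ( x * y ) * 3 ) >= 2
stmt 1: y := z + x  -- replace 1 occurrence(s) of y with (z + x)
  => ( ( x * ( z + x ) ) * 3 ) >= 2

Answer: ( ( x * ( z + x ) ) * 3 ) >= 2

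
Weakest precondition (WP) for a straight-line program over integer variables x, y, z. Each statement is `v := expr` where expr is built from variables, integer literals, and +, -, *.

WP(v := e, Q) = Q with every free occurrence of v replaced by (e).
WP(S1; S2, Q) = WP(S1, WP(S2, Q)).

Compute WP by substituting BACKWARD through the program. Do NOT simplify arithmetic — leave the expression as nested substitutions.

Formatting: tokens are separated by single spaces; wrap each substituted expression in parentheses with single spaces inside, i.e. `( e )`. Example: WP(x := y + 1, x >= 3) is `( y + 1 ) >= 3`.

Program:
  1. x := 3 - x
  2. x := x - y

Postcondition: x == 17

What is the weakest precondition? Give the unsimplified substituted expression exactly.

post: x == 17
stmt 2: x := x - y  -- replace 1 occurrence(s) of x with (x - y)
  => ( x - y ) == 17
stmt 1: x := 3 - x  -- replace 1 occurrence(s) of x with (3 - x)
  => ( ( 3 - x ) - y ) == 17

Answer: ( ( 3 - x ) - y ) == 17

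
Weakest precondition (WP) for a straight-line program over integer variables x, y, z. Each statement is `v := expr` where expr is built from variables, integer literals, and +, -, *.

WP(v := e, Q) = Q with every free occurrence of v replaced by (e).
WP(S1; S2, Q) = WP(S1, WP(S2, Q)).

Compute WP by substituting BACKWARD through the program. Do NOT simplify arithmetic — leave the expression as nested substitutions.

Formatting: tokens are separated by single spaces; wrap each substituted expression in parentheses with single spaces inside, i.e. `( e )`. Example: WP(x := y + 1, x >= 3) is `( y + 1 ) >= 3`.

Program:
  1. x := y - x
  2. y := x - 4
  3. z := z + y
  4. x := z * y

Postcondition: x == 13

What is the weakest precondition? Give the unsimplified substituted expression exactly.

Answer: ( ( z + ( ( y - x ) - 4 ) ) * ( ( y - x ) - 4 ) ) == 13

Derivation:
post: x == 13
stmt 4: x := z * y  -- replace 1 occurrence(s) of x with (z * y)
  => ( z * y ) == 13
stmt 3: z := z + y  -- replace 1 occurrence(s) of z with (z + y)
  => ( ( z + y ) * y ) == 13
stmt 2: y := x - 4  -- replace 2 occurrence(s) of y with (x - 4)
  => ( ( z + ( x - 4 ) ) * ( x - 4 ) ) == 13
stmt 1: x := y - x  -- replace 2 occurrence(s) of x with (y - x)
  => ( ( z + ( ( y - x ) - 4 ) ) * ( ( y - x ) - 4 ) ) == 13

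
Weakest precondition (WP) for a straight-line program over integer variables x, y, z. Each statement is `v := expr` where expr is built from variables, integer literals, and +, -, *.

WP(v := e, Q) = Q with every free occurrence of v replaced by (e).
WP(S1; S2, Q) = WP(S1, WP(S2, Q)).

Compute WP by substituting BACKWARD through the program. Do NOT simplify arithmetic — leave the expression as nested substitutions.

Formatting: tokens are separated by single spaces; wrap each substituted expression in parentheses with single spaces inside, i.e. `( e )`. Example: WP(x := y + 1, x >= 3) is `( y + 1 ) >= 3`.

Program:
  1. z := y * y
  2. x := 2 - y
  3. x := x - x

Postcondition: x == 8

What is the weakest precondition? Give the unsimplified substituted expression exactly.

post: x == 8
stmt 3: x := x - x  -- replace 1 occurrence(s) of x with (x - x)
  => ( x - x ) == 8
stmt 2: x := 2 - y  -- replace 2 occurrence(s) of x with (2 - y)
  => ( ( 2 - y ) - ( 2 - y ) ) == 8
stmt 1: z := y * y  -- replace 0 occurrence(s) of z with (y * y)
  => ( ( 2 - y ) - ( 2 - y ) ) == 8

Answer: ( ( 2 - y ) - ( 2 - y ) ) == 8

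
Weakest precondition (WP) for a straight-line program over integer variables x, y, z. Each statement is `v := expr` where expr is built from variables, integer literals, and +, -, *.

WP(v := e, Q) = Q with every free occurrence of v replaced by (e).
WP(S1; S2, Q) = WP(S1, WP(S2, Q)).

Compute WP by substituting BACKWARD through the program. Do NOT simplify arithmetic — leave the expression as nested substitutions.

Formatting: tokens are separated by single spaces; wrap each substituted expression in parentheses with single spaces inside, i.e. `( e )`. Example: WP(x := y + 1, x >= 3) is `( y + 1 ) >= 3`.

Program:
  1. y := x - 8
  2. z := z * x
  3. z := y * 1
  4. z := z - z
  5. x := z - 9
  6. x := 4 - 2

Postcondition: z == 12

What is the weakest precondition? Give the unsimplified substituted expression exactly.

Answer: ( ( ( x - 8 ) * 1 ) - ( ( x - 8 ) * 1 ) ) == 12

Derivation:
post: z == 12
stmt 6: x := 4 - 2  -- replace 0 occurrence(s) of x with (4 - 2)
  => z == 12
stmt 5: x := z - 9  -- replace 0 occurrence(s) of x with (z - 9)
  => z == 12
stmt 4: z := z - z  -- replace 1 occurrence(s) of z with (z - z)
  => ( z - z ) == 12
stmt 3: z := y * 1  -- replace 2 occurrence(s) of z with (y * 1)
  => ( ( y * 1 ) - ( y * 1 ) ) == 12
stmt 2: z := z * x  -- replace 0 occurrence(s) of z with (z * x)
  => ( ( y * 1 ) - ( y * 1 ) ) == 12
stmt 1: y := x - 8  -- replace 2 occurrence(s) of y with (x - 8)
  => ( ( ( x - 8 ) * 1 ) - ( ( x - 8 ) * 1 ) ) == 12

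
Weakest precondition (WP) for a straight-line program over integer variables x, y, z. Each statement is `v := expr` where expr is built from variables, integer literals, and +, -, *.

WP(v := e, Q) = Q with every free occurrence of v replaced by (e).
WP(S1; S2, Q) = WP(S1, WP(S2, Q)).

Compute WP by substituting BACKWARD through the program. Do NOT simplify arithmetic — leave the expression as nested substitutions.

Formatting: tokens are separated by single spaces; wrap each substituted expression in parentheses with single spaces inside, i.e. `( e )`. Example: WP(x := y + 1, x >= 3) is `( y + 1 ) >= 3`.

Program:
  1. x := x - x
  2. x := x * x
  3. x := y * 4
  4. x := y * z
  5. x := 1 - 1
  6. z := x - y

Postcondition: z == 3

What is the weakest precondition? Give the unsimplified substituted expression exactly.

Answer: ( ( 1 - 1 ) - y ) == 3

Derivation:
post: z == 3
stmt 6: z := x - y  -- replace 1 occurrence(s) of z with (x - y)
  => ( x - y ) == 3
stmt 5: x := 1 - 1  -- replace 1 occurrence(s) of x with (1 - 1)
  => ( ( 1 - 1 ) - y ) == 3
stmt 4: x := y * z  -- replace 0 occurrence(s) of x with (y * z)
  => ( ( 1 - 1 ) - y ) == 3
stmt 3: x := y * 4  -- replace 0 occurrence(s) of x with (y * 4)
  => ( ( 1 - 1 ) - y ) == 3
stmt 2: x := x * x  -- replace 0 occurrence(s) of x with (x * x)
  => ( ( 1 - 1 ) - y ) == 3
stmt 1: x := x - x  -- replace 0 occurrence(s) of x with (x - x)
  => ( ( 1 - 1 ) - y ) == 3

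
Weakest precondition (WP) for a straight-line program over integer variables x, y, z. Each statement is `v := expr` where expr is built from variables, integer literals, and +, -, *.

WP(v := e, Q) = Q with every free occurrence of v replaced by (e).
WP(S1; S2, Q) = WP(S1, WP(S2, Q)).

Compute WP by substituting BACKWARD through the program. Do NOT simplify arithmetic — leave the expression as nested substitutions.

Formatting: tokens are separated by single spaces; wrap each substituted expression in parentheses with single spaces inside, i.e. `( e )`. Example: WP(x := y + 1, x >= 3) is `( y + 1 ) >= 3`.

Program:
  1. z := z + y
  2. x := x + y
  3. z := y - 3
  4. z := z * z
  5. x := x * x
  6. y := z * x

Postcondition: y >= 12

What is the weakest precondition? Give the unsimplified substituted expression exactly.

Answer: ( ( ( y - 3 ) * ( y - 3 ) ) * ( ( x + y ) * ( x + y ) ) ) >= 12

Derivation:
post: y >= 12
stmt 6: y := z * x  -- replace 1 occurrence(s) of y with (z * x)
  => ( z * x ) >= 12
stmt 5: x := x * x  -- replace 1 occurrence(s) of x with (x * x)
  => ( z * ( x * x ) ) >= 12
stmt 4: z := z * z  -- replace 1 occurrence(s) of z with (z * z)
  => ( ( z * z ) * ( x * x ) ) >= 12
stmt 3: z := y - 3  -- replace 2 occurrence(s) of z with (y - 3)
  => ( ( ( y - 3 ) * ( y - 3 ) ) * ( x * x ) ) >= 12
stmt 2: x := x + y  -- replace 2 occurrence(s) of x with (x + y)
  => ( ( ( y - 3 ) * ( y - 3 ) ) * ( ( x + y ) * ( x + y ) ) ) >= 12
stmt 1: z := z + y  -- replace 0 occurrence(s) of z with (z + y)
  => ( ( ( y - 3 ) * ( y - 3 ) ) * ( ( x + y ) * ( x + y ) ) ) >= 12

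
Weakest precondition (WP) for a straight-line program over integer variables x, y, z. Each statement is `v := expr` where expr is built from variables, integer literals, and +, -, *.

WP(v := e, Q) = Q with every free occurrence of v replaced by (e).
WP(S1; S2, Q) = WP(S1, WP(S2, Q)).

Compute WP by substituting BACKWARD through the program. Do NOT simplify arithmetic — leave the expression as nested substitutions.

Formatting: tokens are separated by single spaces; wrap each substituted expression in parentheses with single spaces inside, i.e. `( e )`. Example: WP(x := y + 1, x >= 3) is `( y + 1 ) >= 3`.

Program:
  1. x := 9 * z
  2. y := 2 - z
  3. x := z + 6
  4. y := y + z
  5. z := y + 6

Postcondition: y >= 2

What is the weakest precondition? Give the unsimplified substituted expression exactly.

Answer: ( ( 2 - z ) + z ) >= 2

Derivation:
post: y >= 2
stmt 5: z := y + 6  -- replace 0 occurrence(s) of z with (y + 6)
  => y >= 2
stmt 4: y := y + z  -- replace 1 occurrence(s) of y with (y + z)
  => ( y + z ) >= 2
stmt 3: x := z + 6  -- replace 0 occurrence(s) of x with (z + 6)
  => ( y + z ) >= 2
stmt 2: y := 2 - z  -- replace 1 occurrence(s) of y with (2 - z)
  => ( ( 2 - z ) + z ) >= 2
stmt 1: x := 9 * z  -- replace 0 occurrence(s) of x with (9 * z)
  => ( ( 2 - z ) + z ) >= 2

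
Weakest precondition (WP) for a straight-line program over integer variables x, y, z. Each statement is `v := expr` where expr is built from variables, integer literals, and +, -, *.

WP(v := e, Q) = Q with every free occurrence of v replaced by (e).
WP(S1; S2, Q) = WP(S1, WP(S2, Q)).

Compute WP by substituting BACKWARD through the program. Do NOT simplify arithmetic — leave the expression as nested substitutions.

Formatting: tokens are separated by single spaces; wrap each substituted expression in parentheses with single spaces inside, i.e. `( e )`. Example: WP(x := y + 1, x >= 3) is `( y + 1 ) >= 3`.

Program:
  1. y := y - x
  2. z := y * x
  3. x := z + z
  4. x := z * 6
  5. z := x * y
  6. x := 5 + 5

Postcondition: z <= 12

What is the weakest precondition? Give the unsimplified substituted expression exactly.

post: z <= 12
stmt 6: x := 5 + 5  -- replace 0 occurrence(s) of x with (5 + 5)
  => z <= 12
stmt 5: z := x * y  -- replace 1 occurrence(s) of z with (x * y)
  => ( x * y ) <= 12
stmt 4: x := z * 6  -- replace 1 occurrence(s) of x with (z * 6)
  => ( ( z * 6 ) * y ) <= 12
stmt 3: x := z + z  -- replace 0 occurrence(s) of x with (z + z)
  => ( ( z * 6 ) * y ) <= 12
stmt 2: z := y * x  -- replace 1 occurrence(s) of z with (y * x)
  => ( ( ( y * x ) * 6 ) * y ) <= 12
stmt 1: y := y - x  -- replace 2 occurrence(s) of y with (y - x)
  => ( ( ( ( y - x ) * x ) * 6 ) * ( y - x ) ) <= 12

Answer: ( ( ( ( y - x ) * x ) * 6 ) * ( y - x ) ) <= 12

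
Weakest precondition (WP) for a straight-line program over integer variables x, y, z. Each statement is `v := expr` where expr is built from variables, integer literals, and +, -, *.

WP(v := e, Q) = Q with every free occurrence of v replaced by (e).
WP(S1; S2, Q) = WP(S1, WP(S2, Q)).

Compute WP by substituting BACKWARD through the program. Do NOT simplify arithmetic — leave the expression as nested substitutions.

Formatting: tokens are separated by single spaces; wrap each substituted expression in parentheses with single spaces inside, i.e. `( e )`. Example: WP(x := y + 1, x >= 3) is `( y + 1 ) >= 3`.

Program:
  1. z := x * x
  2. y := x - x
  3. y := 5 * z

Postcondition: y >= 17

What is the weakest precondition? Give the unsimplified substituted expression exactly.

post: y >= 17
stmt 3: y := 5 * z  -- replace 1 occurrence(s) of y with (5 * z)
  => ( 5 * z ) >= 17
stmt 2: y := x - x  -- replace 0 occurrence(s) of y with (x - x)
  => ( 5 * z ) >= 17
stmt 1: z := x * x  -- replace 1 occurrence(s) of z with (x * x)
  => ( 5 * ( x * x ) ) >= 17

Answer: ( 5 * ( x * x ) ) >= 17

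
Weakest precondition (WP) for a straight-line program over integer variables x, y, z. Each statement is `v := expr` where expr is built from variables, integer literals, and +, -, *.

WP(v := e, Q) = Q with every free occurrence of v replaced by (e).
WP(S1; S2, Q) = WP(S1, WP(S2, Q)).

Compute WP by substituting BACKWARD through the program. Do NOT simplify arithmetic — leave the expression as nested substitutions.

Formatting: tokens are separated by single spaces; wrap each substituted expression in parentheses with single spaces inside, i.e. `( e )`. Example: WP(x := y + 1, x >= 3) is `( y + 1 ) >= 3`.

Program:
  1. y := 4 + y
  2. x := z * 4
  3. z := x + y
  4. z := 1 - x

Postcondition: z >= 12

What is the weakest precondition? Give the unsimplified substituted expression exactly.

Answer: ( 1 - ( z * 4 ) ) >= 12

Derivation:
post: z >= 12
stmt 4: z := 1 - x  -- replace 1 occurrence(s) of z with (1 - x)
  => ( 1 - x ) >= 12
stmt 3: z := x + y  -- replace 0 occurrence(s) of z with (x + y)
  => ( 1 - x ) >= 12
stmt 2: x := z * 4  -- replace 1 occurrence(s) of x with (z * 4)
  => ( 1 - ( z * 4 ) ) >= 12
stmt 1: y := 4 + y  -- replace 0 occurrence(s) of y with (4 + y)
  => ( 1 - ( z * 4 ) ) >= 12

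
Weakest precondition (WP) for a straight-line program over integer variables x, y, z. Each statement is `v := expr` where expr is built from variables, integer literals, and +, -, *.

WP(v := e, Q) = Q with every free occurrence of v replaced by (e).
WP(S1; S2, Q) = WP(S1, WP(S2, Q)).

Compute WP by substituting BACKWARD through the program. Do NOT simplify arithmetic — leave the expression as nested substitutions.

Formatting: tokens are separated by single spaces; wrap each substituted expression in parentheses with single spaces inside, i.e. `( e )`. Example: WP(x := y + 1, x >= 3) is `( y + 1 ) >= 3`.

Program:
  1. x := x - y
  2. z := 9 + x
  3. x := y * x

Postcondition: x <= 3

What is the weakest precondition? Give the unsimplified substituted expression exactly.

Answer: ( y * ( x - y ) ) <= 3

Derivation:
post: x <= 3
stmt 3: x := y * x  -- replace 1 occurrence(s) of x with (y * x)
  => ( y * x ) <= 3
stmt 2: z := 9 + x  -- replace 0 occurrence(s) of z with (9 + x)
  => ( y * x ) <= 3
stmt 1: x := x - y  -- replace 1 occurrence(s) of x with (x - y)
  => ( y * ( x - y ) ) <= 3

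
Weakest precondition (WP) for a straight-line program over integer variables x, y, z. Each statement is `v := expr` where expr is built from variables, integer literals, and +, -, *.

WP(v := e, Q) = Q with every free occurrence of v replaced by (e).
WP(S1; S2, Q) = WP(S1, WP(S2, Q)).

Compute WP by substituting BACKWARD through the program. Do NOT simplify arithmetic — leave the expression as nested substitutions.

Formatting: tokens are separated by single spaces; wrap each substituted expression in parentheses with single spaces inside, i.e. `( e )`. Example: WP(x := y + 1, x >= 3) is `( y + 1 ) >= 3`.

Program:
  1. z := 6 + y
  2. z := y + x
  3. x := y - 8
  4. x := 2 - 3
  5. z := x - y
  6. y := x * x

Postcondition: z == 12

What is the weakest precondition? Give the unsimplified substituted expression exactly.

post: z == 12
stmt 6: y := x * x  -- replace 0 occurrence(s) of y with (x * x)
  => z == 12
stmt 5: z := x - y  -- replace 1 occurrence(s) of z with (x - y)
  => ( x - y ) == 12
stmt 4: x := 2 - 3  -- replace 1 occurrence(s) of x with (2 - 3)
  => ( ( 2 - 3 ) - y ) == 12
stmt 3: x := y - 8  -- replace 0 occurrence(s) of x with (y - 8)
  => ( ( 2 - 3 ) - y ) == 12
stmt 2: z := y + x  -- replace 0 occurrence(s) of z with (y + x)
  => ( ( 2 - 3 ) - y ) == 12
stmt 1: z := 6 + y  -- replace 0 occurrence(s) of z with (6 + y)
  => ( ( 2 - 3 ) - y ) == 12

Answer: ( ( 2 - 3 ) - y ) == 12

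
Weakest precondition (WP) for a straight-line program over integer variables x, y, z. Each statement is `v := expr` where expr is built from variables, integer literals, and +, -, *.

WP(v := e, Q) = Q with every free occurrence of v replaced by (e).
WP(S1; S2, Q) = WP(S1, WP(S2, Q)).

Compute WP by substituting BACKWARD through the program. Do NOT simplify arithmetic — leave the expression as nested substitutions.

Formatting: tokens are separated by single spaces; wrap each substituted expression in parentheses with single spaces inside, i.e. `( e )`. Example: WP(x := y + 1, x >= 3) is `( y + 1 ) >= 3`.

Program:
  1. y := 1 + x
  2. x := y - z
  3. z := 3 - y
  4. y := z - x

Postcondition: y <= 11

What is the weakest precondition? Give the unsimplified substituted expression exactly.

post: y <= 11
stmt 4: y := z - x  -- replace 1 occurrence(s) of y with (z - x)
  => ( z - x ) <= 11
stmt 3: z := 3 - y  -- replace 1 occurrence(s) of z with (3 - y)
  => ( ( 3 - y ) - x ) <= 11
stmt 2: x := y - z  -- replace 1 occurrence(s) of x with (y - z)
  => ( ( 3 - y ) - ( y - z ) ) <= 11
stmt 1: y := 1 + x  -- replace 2 occurrence(s) of y with (1 + x)
  => ( ( 3 - ( 1 + x ) ) - ( ( 1 + x ) - z ) ) <= 11

Answer: ( ( 3 - ( 1 + x ) ) - ( ( 1 + x ) - z ) ) <= 11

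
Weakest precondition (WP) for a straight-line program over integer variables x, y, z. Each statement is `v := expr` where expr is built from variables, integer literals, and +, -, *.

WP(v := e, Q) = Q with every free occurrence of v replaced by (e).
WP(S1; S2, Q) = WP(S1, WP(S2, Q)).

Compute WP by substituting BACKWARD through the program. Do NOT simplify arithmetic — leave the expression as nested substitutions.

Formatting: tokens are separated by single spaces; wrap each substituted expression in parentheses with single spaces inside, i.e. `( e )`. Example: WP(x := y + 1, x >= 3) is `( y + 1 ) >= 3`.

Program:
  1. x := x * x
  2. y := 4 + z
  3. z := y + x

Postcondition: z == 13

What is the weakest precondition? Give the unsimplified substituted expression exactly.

Answer: ( ( 4 + z ) + ( x * x ) ) == 13

Derivation:
post: z == 13
stmt 3: z := y + x  -- replace 1 occurrence(s) of z with (y + x)
  => ( y + x ) == 13
stmt 2: y := 4 + z  -- replace 1 occurrence(s) of y with (4 + z)
  => ( ( 4 + z ) + x ) == 13
stmt 1: x := x * x  -- replace 1 occurrence(s) of x with (x * x)
  => ( ( 4 + z ) + ( x * x ) ) == 13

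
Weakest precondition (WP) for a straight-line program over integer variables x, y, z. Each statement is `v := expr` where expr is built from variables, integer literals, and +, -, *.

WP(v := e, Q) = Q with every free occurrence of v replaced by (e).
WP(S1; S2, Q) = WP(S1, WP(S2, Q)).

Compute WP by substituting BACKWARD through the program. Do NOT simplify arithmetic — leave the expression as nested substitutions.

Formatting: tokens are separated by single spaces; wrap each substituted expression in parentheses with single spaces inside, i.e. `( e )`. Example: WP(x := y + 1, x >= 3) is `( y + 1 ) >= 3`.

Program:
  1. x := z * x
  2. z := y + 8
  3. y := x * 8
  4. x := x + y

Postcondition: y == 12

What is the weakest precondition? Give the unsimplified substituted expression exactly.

Answer: ( ( z * x ) * 8 ) == 12

Derivation:
post: y == 12
stmt 4: x := x + y  -- replace 0 occurrence(s) of x with (x + y)
  => y == 12
stmt 3: y := x * 8  -- replace 1 occurrence(s) of y with (x * 8)
  => ( x * 8 ) == 12
stmt 2: z := y + 8  -- replace 0 occurrence(s) of z with (y + 8)
  => ( x * 8 ) == 12
stmt 1: x := z * x  -- replace 1 occurrence(s) of x with (z * x)
  => ( ( z * x ) * 8 ) == 12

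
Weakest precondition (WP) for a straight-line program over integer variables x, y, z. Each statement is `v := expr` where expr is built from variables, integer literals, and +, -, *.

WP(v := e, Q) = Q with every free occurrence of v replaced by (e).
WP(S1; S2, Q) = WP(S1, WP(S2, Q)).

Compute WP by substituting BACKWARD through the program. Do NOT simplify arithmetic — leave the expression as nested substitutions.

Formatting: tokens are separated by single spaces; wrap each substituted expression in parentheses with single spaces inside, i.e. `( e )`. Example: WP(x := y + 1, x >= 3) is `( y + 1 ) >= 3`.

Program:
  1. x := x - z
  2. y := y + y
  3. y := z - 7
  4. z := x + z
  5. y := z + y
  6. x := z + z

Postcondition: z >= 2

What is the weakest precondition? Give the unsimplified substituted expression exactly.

post: z >= 2
stmt 6: x := z + z  -- replace 0 occurrence(s) of x with (z + z)
  => z >= 2
stmt 5: y := z + y  -- replace 0 occurrence(s) of y with (z + y)
  => z >= 2
stmt 4: z := x + z  -- replace 1 occurrence(s) of z with (x + z)
  => ( x + z ) >= 2
stmt 3: y := z - 7  -- replace 0 occurrence(s) of y with (z - 7)
  => ( x + z ) >= 2
stmt 2: y := y + y  -- replace 0 occurrence(s) of y with (y + y)
  => ( x + z ) >= 2
stmt 1: x := x - z  -- replace 1 occurrence(s) of x with (x - z)
  => ( ( x - z ) + z ) >= 2

Answer: ( ( x - z ) + z ) >= 2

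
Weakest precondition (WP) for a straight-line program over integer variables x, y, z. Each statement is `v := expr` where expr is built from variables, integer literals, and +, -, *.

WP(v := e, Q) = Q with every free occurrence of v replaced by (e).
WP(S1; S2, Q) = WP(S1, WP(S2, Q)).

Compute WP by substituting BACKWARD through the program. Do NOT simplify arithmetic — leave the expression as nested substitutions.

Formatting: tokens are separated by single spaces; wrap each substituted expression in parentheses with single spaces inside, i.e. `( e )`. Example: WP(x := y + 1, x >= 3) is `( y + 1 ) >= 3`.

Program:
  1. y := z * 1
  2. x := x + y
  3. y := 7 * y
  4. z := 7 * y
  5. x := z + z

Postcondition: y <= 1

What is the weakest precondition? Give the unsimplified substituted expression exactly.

post: y <= 1
stmt 5: x := z + z  -- replace 0 occurrence(s) of x with (z + z)
  => y <= 1
stmt 4: z := 7 * y  -- replace 0 occurrence(s) of z with (7 * y)
  => y <= 1
stmt 3: y := 7 * y  -- replace 1 occurrence(s) of y with (7 * y)
  => ( 7 * y ) <= 1
stmt 2: x := x + y  -- replace 0 occurrence(s) of x with (x + y)
  => ( 7 * y ) <= 1
stmt 1: y := z * 1  -- replace 1 occurrence(s) of y with (z * 1)
  => ( 7 * ( z * 1 ) ) <= 1

Answer: ( 7 * ( z * 1 ) ) <= 1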